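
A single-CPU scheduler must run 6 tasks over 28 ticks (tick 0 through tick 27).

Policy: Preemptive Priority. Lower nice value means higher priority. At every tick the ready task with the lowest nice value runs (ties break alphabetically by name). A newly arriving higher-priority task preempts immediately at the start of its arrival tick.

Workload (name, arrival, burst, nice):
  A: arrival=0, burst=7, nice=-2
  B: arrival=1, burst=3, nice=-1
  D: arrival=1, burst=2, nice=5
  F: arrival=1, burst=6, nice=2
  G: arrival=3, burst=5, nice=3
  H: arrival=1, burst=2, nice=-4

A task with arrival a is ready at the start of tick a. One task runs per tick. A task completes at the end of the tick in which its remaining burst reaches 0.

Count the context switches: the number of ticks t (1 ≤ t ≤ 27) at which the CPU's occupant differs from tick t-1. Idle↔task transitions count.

context switches = 7

t=0: ready={A} → run A
t=1: ready={A,B,D,F,H} → run H
t=2: ready={A,B,D,F,H} → run H
t=3: ready={A,B,D,F,G} → run A
t=4: ready={A,B,D,F,G} → run A
t=5: ready={A,B,D,F,G} → run A
t=6: ready={A,B,D,F,G} → run A
t=7: ready={A,B,D,F,G} → run A
t=8: ready={A,B,D,F,G} → run A
t=9: ready={B,D,F,G} → run B
t=10: ready={B,D,F,G} → run B
t=11: ready={B,D,F,G} → run B
t=12: ready={D,F,G} → run F
t=13: ready={D,F,G} → run F
t=14: ready={D,F,G} → run F
t=15: ready={D,F,G} → run F
t=16: ready={D,F,G} → run F
t=17: ready={D,F,G} → run F
t=18: ready={D,G} → run G
t=19: ready={D,G} → run G
t=20: ready={D,G} → run G
t=21: ready={D,G} → run G
t=22: ready={D,G} → run G
t=23: ready={D} → run D
t=24: ready={D} → run D
t=25: (idle)
t=26: (idle)
t=27: (idle)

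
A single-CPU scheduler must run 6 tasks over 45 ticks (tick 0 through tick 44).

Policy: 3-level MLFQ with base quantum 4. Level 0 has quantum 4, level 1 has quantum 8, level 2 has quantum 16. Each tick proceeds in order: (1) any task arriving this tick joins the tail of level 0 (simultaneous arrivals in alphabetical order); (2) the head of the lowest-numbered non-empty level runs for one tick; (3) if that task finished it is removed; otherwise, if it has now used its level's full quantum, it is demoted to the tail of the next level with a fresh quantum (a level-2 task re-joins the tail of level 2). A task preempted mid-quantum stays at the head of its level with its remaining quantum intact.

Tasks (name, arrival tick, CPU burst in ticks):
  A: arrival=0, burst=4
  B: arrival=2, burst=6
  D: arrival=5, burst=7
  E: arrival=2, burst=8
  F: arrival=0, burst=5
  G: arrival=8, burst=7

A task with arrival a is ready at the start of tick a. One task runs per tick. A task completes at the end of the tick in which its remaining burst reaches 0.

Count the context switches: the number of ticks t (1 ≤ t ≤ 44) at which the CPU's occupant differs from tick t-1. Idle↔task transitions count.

context switches = 11

t=0: L0/L1/L2 = AF/-/- → run A
t=1: L0/L1/L2 = AF/-/- → run A
t=2: L0/L1/L2 = AFBE/-/- → run A
t=3: L0/L1/L2 = AFBE/-/- → run A
t=4: L0/L1/L2 = FBE/-/- → run F
t=5: L0/L1/L2 = FBED/-/- → run F
t=6: L0/L1/L2 = FBED/-/- → run F
t=7: L0/L1/L2 = FBED/-/- → run F
t=8: L0/L1/L2 = BEDG/F/- → run B
t=9: L0/L1/L2 = BEDG/F/- → run B
t=10: L0/L1/L2 = BEDG/F/- → run B
t=11: L0/L1/L2 = BEDG/F/- → run B
t=12: L0/L1/L2 = EDG/FB/- → run E
t=13: L0/L1/L2 = EDG/FB/- → run E
t=14: L0/L1/L2 = EDG/FB/- → run E
t=15: L0/L1/L2 = EDG/FB/- → run E
t=16: L0/L1/L2 = DG/FBE/- → run D
t=17: L0/L1/L2 = DG/FBE/- → run D
t=18: L0/L1/L2 = DG/FBE/- → run D
t=19: L0/L1/L2 = DG/FBE/- → run D
t=20: L0/L1/L2 = G/FBED/- → run G
t=21: L0/L1/L2 = G/FBED/- → run G
t=22: L0/L1/L2 = G/FBED/- → run G
t=23: L0/L1/L2 = G/FBED/- → run G
t=24: L0/L1/L2 = -/FBEDG/- → run F
t=25: L0/L1/L2 = -/BEDG/- → run B
t=26: L0/L1/L2 = -/BEDG/- → run B
t=27: L0/L1/L2 = -/EDG/- → run E
t=28: L0/L1/L2 = -/EDG/- → run E
t=29: L0/L1/L2 = -/EDG/- → run E
t=30: L0/L1/L2 = -/EDG/- → run E
t=31: L0/L1/L2 = -/DG/- → run D
t=32: L0/L1/L2 = -/DG/- → run D
t=33: L0/L1/L2 = -/DG/- → run D
t=34: L0/L1/L2 = -/G/- → run G
t=35: L0/L1/L2 = -/G/- → run G
t=36: L0/L1/L2 = -/G/- → run G
t=37: (idle)
t=38: (idle)
t=39: (idle)
t=40: (idle)
t=41: (idle)
t=42: (idle)
t=43: (idle)
t=44: (idle)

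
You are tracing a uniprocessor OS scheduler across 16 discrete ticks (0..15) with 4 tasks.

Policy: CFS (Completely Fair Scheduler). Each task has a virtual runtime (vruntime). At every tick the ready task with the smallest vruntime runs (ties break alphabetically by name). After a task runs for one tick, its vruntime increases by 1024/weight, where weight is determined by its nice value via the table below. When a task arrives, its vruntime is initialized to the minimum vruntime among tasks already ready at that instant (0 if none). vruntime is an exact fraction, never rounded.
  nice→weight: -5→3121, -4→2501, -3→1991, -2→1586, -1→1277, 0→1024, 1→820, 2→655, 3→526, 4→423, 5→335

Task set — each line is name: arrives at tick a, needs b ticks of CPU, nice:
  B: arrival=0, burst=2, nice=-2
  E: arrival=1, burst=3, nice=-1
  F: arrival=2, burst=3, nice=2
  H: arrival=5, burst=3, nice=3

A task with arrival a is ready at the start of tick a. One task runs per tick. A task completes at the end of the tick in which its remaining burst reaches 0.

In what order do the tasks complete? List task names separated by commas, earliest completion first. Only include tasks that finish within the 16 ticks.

t=0: vr[B=0] → run B
t=1: vr[B=512/793 E=512/793] → run B
t=2: vr[E=512/793 F=512/793] → run E
t=3: vr[E=1465856/1012661 F=512/793] → run F
t=4: vr[E=1465856/1012661 F=1147392/519415] → run E
t=5: vr[E=2277888/1012661 F=1147392/519415 H=1147392/519415] → run F
t=6: vr[E=2277888/1012661 F=1959424/519415 H=1147392/519415] → run H
t=7: vr[E=2277888/1012661 F=1959424/519415 H=567704576/136606145] → run E
t=8: vr[F=1959424/519415 H=567704576/136606145] → run F
t=9: vr[H=567704576/136606145] → run H
t=10: vr[H=833645056/136606145] → run H
t=11: (idle)
t=12: (idle)
t=13: (idle)
t=14: (idle)
t=15: (idle)

completion order = B, E, F, H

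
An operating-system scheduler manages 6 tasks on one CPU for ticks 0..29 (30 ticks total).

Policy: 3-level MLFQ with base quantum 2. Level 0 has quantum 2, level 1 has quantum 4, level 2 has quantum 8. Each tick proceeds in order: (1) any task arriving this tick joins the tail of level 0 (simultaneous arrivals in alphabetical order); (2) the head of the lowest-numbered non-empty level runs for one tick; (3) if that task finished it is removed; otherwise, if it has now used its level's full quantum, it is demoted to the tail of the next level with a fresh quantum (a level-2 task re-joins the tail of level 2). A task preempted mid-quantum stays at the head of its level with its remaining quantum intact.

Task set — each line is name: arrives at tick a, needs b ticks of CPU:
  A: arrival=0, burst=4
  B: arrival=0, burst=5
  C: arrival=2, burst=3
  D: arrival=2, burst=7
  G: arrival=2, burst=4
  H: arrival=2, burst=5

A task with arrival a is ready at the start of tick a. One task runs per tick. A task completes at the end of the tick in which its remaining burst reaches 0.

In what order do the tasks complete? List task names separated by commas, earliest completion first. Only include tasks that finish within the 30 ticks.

completion order = A, B, C, G, H, D

t=0: L0/L1/L2 = AB/-/- → run A
t=1: L0/L1/L2 = AB/-/- → run A
t=2: L0/L1/L2 = BCDGH/A/- → run B
t=3: L0/L1/L2 = BCDGH/A/- → run B
t=4: L0/L1/L2 = CDGH/AB/- → run C
t=5: L0/L1/L2 = CDGH/AB/- → run C
t=6: L0/L1/L2 = DGH/ABC/- → run D
t=7: L0/L1/L2 = DGH/ABC/- → run D
t=8: L0/L1/L2 = GH/ABCD/- → run G
t=9: L0/L1/L2 = GH/ABCD/- → run G
t=10: L0/L1/L2 = H/ABCDG/- → run H
t=11: L0/L1/L2 = H/ABCDG/- → run H
t=12: L0/L1/L2 = -/ABCDGH/- → run A
t=13: L0/L1/L2 = -/ABCDGH/- → run A
t=14: L0/L1/L2 = -/BCDGH/- → run B
t=15: L0/L1/L2 = -/BCDGH/- → run B
t=16: L0/L1/L2 = -/BCDGH/- → run B
t=17: L0/L1/L2 = -/CDGH/- → run C
t=18: L0/L1/L2 = -/DGH/- → run D
t=19: L0/L1/L2 = -/DGH/- → run D
t=20: L0/L1/L2 = -/DGH/- → run D
t=21: L0/L1/L2 = -/DGH/- → run D
t=22: L0/L1/L2 = -/GH/D → run G
t=23: L0/L1/L2 = -/GH/D → run G
t=24: L0/L1/L2 = -/H/D → run H
t=25: L0/L1/L2 = -/H/D → run H
t=26: L0/L1/L2 = -/H/D → run H
t=27: L0/L1/L2 = -/-/D → run D
t=28: (idle)
t=29: (idle)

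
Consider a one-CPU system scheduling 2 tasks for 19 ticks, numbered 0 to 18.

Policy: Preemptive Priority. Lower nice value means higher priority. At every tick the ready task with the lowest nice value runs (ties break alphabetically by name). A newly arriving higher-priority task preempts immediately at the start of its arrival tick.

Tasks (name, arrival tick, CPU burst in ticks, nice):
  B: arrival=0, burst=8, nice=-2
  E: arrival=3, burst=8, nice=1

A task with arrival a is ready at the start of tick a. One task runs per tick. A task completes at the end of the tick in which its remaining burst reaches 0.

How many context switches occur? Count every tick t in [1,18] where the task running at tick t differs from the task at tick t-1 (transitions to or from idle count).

context switches = 2

t=0: ready={B} → run B
t=1: ready={B} → run B
t=2: ready={B} → run B
t=3: ready={B,E} → run B
t=4: ready={B,E} → run B
t=5: ready={B,E} → run B
t=6: ready={B,E} → run B
t=7: ready={B,E} → run B
t=8: ready={E} → run E
t=9: ready={E} → run E
t=10: ready={E} → run E
t=11: ready={E} → run E
t=12: ready={E} → run E
t=13: ready={E} → run E
t=14: ready={E} → run E
t=15: ready={E} → run E
t=16: (idle)
t=17: (idle)
t=18: (idle)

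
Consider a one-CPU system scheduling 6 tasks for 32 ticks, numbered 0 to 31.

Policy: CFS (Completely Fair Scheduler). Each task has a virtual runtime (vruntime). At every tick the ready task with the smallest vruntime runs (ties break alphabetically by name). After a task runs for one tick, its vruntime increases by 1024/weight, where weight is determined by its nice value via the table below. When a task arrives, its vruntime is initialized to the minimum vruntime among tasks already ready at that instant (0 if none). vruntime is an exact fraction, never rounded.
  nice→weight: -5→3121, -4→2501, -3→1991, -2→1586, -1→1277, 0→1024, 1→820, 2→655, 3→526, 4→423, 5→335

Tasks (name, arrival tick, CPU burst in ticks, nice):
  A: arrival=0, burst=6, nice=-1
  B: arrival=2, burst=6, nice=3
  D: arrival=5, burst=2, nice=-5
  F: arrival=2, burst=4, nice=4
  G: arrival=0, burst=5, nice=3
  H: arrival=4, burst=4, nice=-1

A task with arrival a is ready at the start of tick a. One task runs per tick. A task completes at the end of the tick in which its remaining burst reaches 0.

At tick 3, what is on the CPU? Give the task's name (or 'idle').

running at tick 3 = B

t=0: vr[A=0 G=0] → run A
t=1: vr[A=1024/1277 G=0] → run G
t=2: vr[A=1024/1277 B=1024/1277 F=1024/1277 G=512/263] → run A
t=3: vr[A=2048/1277 B=1024/1277 F=1024/1277 G=512/263] → run B
t=4: vr[A=2048/1277 B=923136/335851 F=1024/1277 G=512/263 H=1024/1277] → run F
t=5: vr[A=2048/1277 B=923136/335851 D=1024/1277 F=1740800/540171 G=512/263 H=1024/1277] → run D
t=6: vr[A=2048/1277 B=923136/335851 D=4503552/3985517 F=1740800/540171 G=512/263 H=1024/1277] → run H
t=7: vr[A=2048/1277 B=923136/335851 D=4503552/3985517 F=1740800/540171 G=512/263 H=2048/1277] → run D
t=8: vr[A=2048/1277 B=923136/335851 F=1740800/540171 G=512/263 H=2048/1277] → run A
t=9: vr[A=3072/1277 B=923136/335851 F=1740800/540171 G=512/263 H=2048/1277] → run H
t=10: vr[A=3072/1277 B=923136/335851 F=1740800/540171 G=512/263 H=3072/1277] → run G
t=11: vr[A=3072/1277 B=923136/335851 F=1740800/540171 G=1024/263 H=3072/1277] → run A
t=12: vr[A=4096/1277 B=923136/335851 F=1740800/540171 G=1024/263 H=3072/1277] → run H
t=13: vr[A=4096/1277 B=923136/335851 F=1740800/540171 G=1024/263 H=4096/1277] → run B
t=14: vr[A=4096/1277 B=1576960/335851 F=1740800/540171 G=1024/263 H=4096/1277] → run A
t=15: vr[A=5120/1277 B=1576960/335851 F=1740800/540171 G=1024/263 H=4096/1277] → run H
t=16: vr[A=5120/1277 B=1576960/335851 F=1740800/540171 G=1024/263] → run F
t=17: vr[A=5120/1277 B=1576960/335851 F=3048448/540171 G=1024/263] → run G
t=18: vr[A=5120/1277 B=1576960/335851 F=3048448/540171 G=1536/263] → run A
t=19: vr[B=1576960/335851 F=3048448/540171 G=1536/263] → run B
t=20: vr[B=2230784/335851 F=3048448/540171 G=1536/263] → run F
t=21: vr[B=2230784/335851 F=1452032/180057 G=1536/263] → run G
t=22: vr[B=2230784/335851 F=1452032/180057 G=2048/263] → run B
t=23: vr[B=2884608/335851 F=1452032/180057 G=2048/263] → run G
t=24: vr[B=2884608/335851 F=1452032/180057] → run F
t=25: vr[B=2884608/335851] → run B
t=26: vr[B=3538432/335851] → run B
t=27: (idle)
t=28: (idle)
t=29: (idle)
t=30: (idle)
t=31: (idle)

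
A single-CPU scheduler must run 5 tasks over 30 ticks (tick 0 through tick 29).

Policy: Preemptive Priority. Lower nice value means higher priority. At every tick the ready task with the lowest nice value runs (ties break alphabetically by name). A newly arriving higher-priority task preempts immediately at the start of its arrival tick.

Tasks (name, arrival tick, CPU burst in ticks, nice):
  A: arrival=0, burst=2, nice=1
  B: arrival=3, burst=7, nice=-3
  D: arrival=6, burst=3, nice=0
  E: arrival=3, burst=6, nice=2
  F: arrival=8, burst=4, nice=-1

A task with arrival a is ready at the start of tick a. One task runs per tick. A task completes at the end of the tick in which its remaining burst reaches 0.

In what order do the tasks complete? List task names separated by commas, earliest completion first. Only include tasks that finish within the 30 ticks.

t=0: ready={A} → run A
t=1: ready={A} → run A
t=2: (idle)
t=3: ready={B,E} → run B
t=4: ready={B,E} → run B
t=5: ready={B,E} → run B
t=6: ready={B,D,E} → run B
t=7: ready={B,D,E} → run B
t=8: ready={B,D,E,F} → run B
t=9: ready={B,D,E,F} → run B
t=10: ready={D,E,F} → run F
t=11: ready={D,E,F} → run F
t=12: ready={D,E,F} → run F
t=13: ready={D,E,F} → run F
t=14: ready={D,E} → run D
t=15: ready={D,E} → run D
t=16: ready={D,E} → run D
t=17: ready={E} → run E
t=18: ready={E} → run E
t=19: ready={E} → run E
t=20: ready={E} → run E
t=21: ready={E} → run E
t=22: ready={E} → run E
t=23: (idle)
t=24: (idle)
t=25: (idle)
t=26: (idle)
t=27: (idle)
t=28: (idle)
t=29: (idle)

completion order = A, B, F, D, E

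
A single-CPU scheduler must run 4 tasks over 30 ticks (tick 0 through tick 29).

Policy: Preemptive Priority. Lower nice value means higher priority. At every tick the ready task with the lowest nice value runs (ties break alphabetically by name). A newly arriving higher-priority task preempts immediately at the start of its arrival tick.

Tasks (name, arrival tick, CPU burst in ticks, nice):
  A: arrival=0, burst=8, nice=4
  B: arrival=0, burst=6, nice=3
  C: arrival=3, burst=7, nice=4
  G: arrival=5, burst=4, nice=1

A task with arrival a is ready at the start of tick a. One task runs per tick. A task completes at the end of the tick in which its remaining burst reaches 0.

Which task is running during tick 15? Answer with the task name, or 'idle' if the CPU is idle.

t=0: ready={A,B} → run B
t=1: ready={A,B} → run B
t=2: ready={A,B} → run B
t=3: ready={A,B,C} → run B
t=4: ready={A,B,C} → run B
t=5: ready={A,B,C,G} → run G
t=6: ready={A,B,C,G} → run G
t=7: ready={A,B,C,G} → run G
t=8: ready={A,B,C,G} → run G
t=9: ready={A,B,C} → run B
t=10: ready={A,C} → run A
t=11: ready={A,C} → run A
t=12: ready={A,C} → run A
t=13: ready={A,C} → run A
t=14: ready={A,C} → run A
t=15: ready={A,C} → run A
t=16: ready={A,C} → run A
t=17: ready={A,C} → run A
t=18: ready={C} → run C
t=19: ready={C} → run C
t=20: ready={C} → run C
t=21: ready={C} → run C
t=22: ready={C} → run C
t=23: ready={C} → run C
t=24: ready={C} → run C
t=25: (idle)
t=26: (idle)
t=27: (idle)
t=28: (idle)
t=29: (idle)

running at tick 15 = A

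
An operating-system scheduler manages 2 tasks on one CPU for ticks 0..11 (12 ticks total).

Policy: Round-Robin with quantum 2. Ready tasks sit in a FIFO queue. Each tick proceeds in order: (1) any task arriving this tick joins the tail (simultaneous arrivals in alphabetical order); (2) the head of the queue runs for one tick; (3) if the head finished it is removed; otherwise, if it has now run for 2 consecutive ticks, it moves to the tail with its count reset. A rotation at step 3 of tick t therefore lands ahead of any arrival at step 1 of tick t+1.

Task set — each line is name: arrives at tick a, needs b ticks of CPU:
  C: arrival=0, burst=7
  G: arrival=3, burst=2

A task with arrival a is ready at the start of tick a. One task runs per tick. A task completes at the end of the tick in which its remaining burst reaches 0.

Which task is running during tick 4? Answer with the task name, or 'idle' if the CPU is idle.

t=0: queue=[C] q_used=0 → run C
t=1: queue=[C] q_used=1 → run C
t=2: queue=[C] q_used=0 → run C
t=3: queue=[C,G] q_used=1 → run C
t=4: queue=[G,C] q_used=0 → run G
t=5: queue=[G,C] q_used=1 → run G
t=6: queue=[C] q_used=0 → run C
t=7: queue=[C] q_used=1 → run C
t=8: queue=[C] q_used=0 → run C
t=9: (idle)
t=10: (idle)
t=11: (idle)

running at tick 4 = G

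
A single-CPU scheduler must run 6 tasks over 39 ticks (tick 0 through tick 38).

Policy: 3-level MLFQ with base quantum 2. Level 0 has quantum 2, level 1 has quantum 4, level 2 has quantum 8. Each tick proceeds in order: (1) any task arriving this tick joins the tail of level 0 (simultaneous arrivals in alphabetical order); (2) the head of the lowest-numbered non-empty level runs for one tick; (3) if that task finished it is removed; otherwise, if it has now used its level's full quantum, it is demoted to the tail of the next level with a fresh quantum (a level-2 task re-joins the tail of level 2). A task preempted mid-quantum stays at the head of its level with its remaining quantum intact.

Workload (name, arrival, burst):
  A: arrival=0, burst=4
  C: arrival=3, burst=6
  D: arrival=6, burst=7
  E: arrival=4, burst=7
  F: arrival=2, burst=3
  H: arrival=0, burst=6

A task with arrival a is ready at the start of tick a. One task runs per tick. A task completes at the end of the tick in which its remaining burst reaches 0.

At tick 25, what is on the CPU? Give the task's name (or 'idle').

running at tick 25 = E

t=0: L0/L1/L2 = AH/-/- → run A
t=1: L0/L1/L2 = AH/-/- → run A
t=2: L0/L1/L2 = HF/A/- → run H
t=3: L0/L1/L2 = HFC/A/- → run H
t=4: L0/L1/L2 = FCE/AH/- → run F
t=5: L0/L1/L2 = FCE/AH/- → run F
t=6: L0/L1/L2 = CED/AHF/- → run C
t=7: L0/L1/L2 = CED/AHF/- → run C
t=8: L0/L1/L2 = ED/AHFC/- → run E
t=9: L0/L1/L2 = ED/AHFC/- → run E
t=10: L0/L1/L2 = D/AHFCE/- → run D
t=11: L0/L1/L2 = D/AHFCE/- → run D
t=12: L0/L1/L2 = -/AHFCED/- → run A
t=13: L0/L1/L2 = -/AHFCED/- → run A
t=14: L0/L1/L2 = -/HFCED/- → run H
t=15: L0/L1/L2 = -/HFCED/- → run H
t=16: L0/L1/L2 = -/HFCED/- → run H
t=17: L0/L1/L2 = -/HFCED/- → run H
t=18: L0/L1/L2 = -/FCED/- → run F
t=19: L0/L1/L2 = -/CED/- → run C
t=20: L0/L1/L2 = -/CED/- → run C
t=21: L0/L1/L2 = -/CED/- → run C
t=22: L0/L1/L2 = -/CED/- → run C
t=23: L0/L1/L2 = -/ED/- → run E
t=24: L0/L1/L2 = -/ED/- → run E
t=25: L0/L1/L2 = -/ED/- → run E
t=26: L0/L1/L2 = -/ED/- → run E
t=27: L0/L1/L2 = -/D/E → run D
t=28: L0/L1/L2 = -/D/E → run D
t=29: L0/L1/L2 = -/D/E → run D
t=30: L0/L1/L2 = -/D/E → run D
t=31: L0/L1/L2 = -/-/ED → run E
t=32: L0/L1/L2 = -/-/D → run D
t=33: (idle)
t=34: (idle)
t=35: (idle)
t=36: (idle)
t=37: (idle)
t=38: (idle)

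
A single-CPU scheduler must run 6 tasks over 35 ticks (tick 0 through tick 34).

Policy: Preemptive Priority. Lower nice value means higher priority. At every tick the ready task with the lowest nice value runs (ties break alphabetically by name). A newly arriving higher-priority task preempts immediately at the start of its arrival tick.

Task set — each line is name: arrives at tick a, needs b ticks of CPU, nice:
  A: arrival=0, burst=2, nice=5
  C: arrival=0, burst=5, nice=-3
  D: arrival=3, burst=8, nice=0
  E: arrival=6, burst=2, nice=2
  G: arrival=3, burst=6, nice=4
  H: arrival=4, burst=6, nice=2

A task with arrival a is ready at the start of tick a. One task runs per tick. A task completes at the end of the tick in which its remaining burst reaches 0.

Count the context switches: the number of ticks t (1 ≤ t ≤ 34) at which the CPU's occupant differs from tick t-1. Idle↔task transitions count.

t=0: ready={A,C} → run C
t=1: ready={A,C} → run C
t=2: ready={A,C} → run C
t=3: ready={A,C,D,G} → run C
t=4: ready={A,C,D,G,H} → run C
t=5: ready={A,D,G,H} → run D
t=6: ready={A,D,E,G,H} → run D
t=7: ready={A,D,E,G,H} → run D
t=8: ready={A,D,E,G,H} → run D
t=9: ready={A,D,E,G,H} → run D
t=10: ready={A,D,E,G,H} → run D
t=11: ready={A,D,E,G,H} → run D
t=12: ready={A,D,E,G,H} → run D
t=13: ready={A,E,G,H} → run E
t=14: ready={A,E,G,H} → run E
t=15: ready={A,G,H} → run H
t=16: ready={A,G,H} → run H
t=17: ready={A,G,H} → run H
t=18: ready={A,G,H} → run H
t=19: ready={A,G,H} → run H
t=20: ready={A,G,H} → run H
t=21: ready={A,G} → run G
t=22: ready={A,G} → run G
t=23: ready={A,G} → run G
t=24: ready={A,G} → run G
t=25: ready={A,G} → run G
t=26: ready={A,G} → run G
t=27: ready={A} → run A
t=28: ready={A} → run A
t=29: (idle)
t=30: (idle)
t=31: (idle)
t=32: (idle)
t=33: (idle)
t=34: (idle)

context switches = 6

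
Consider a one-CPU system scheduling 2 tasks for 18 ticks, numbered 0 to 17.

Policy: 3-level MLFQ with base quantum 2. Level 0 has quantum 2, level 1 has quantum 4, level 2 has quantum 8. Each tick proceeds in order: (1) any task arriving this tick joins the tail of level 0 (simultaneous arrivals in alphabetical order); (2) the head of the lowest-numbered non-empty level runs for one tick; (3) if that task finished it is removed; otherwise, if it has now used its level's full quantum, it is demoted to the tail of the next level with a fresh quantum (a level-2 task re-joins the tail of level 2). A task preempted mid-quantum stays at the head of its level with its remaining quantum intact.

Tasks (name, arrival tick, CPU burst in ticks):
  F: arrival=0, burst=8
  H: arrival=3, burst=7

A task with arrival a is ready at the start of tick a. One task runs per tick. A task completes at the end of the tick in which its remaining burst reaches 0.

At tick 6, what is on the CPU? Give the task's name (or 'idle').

t=0: L0/L1/L2 = F/-/- → run F
t=1: L0/L1/L2 = F/-/- → run F
t=2: L0/L1/L2 = -/F/- → run F
t=3: L0/L1/L2 = H/F/- → run H
t=4: L0/L1/L2 = H/F/- → run H
t=5: L0/L1/L2 = -/FH/- → run F
t=6: L0/L1/L2 = -/FH/- → run F
t=7: L0/L1/L2 = -/FH/- → run F
t=8: L0/L1/L2 = -/H/F → run H
t=9: L0/L1/L2 = -/H/F → run H
t=10: L0/L1/L2 = -/H/F → run H
t=11: L0/L1/L2 = -/H/F → run H
t=12: L0/L1/L2 = -/-/FH → run F
t=13: L0/L1/L2 = -/-/FH → run F
t=14: L0/L1/L2 = -/-/H → run H
t=15: (idle)
t=16: (idle)
t=17: (idle)

running at tick 6 = F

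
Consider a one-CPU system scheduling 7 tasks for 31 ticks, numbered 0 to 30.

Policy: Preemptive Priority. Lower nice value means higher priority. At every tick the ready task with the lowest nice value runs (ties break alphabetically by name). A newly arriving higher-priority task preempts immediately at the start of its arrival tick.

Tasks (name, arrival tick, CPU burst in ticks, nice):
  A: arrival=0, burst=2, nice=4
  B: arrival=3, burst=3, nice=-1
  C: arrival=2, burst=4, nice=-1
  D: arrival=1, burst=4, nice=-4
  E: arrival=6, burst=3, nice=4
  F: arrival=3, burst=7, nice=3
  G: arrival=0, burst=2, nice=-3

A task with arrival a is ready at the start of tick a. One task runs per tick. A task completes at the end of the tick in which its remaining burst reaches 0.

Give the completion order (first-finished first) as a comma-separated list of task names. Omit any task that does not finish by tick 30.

t=0: ready={A,G} → run G
t=1: ready={A,D,G} → run D
t=2: ready={A,C,D,G} → run D
t=3: ready={A,B,C,D,F,G} → run D
t=4: ready={A,B,C,D,F,G} → run D
t=5: ready={A,B,C,F,G} → run G
t=6: ready={A,B,C,E,F} → run B
t=7: ready={A,B,C,E,F} → run B
t=8: ready={A,B,C,E,F} → run B
t=9: ready={A,C,E,F} → run C
t=10: ready={A,C,E,F} → run C
t=11: ready={A,C,E,F} → run C
t=12: ready={A,C,E,F} → run C
t=13: ready={A,E,F} → run F
t=14: ready={A,E,F} → run F
t=15: ready={A,E,F} → run F
t=16: ready={A,E,F} → run F
t=17: ready={A,E,F} → run F
t=18: ready={A,E,F} → run F
t=19: ready={A,E,F} → run F
t=20: ready={A,E} → run A
t=21: ready={A,E} → run A
t=22: ready={E} → run E
t=23: ready={E} → run E
t=24: ready={E} → run E
t=25: (idle)
t=26: (idle)
t=27: (idle)
t=28: (idle)
t=29: (idle)
t=30: (idle)

completion order = D, G, B, C, F, A, E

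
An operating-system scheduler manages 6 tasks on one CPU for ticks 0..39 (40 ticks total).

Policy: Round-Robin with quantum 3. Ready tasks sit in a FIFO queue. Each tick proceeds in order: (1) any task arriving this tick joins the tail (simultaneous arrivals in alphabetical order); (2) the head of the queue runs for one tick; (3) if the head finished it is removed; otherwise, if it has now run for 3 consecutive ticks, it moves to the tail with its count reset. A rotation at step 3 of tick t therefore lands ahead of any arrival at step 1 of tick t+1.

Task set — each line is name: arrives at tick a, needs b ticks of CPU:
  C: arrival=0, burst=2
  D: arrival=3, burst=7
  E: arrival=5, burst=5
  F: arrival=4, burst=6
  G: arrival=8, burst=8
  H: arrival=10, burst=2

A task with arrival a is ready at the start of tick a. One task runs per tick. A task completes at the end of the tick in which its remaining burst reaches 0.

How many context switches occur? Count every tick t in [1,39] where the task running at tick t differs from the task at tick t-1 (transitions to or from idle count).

context switches = 12

t=0: queue=[C] q_used=0 → run C
t=1: queue=[C] q_used=1 → run C
t=2: (idle)
t=3: queue=[D] q_used=0 → run D
t=4: queue=[D,F] q_used=1 → run D
t=5: queue=[D,F,E] q_used=2 → run D
t=6: queue=[F,E,D] q_used=0 → run F
t=7: queue=[F,E,D] q_used=1 → run F
t=8: queue=[F,E,D,G] q_used=2 → run F
t=9: queue=[E,D,G,F] q_used=0 → run E
t=10: queue=[E,D,G,F,H] q_used=1 → run E
t=11: queue=[E,D,G,F,H] q_used=2 → run E
t=12: queue=[D,G,F,H,E] q_used=0 → run D
t=13: queue=[D,G,F,H,E] q_used=1 → run D
t=14: queue=[D,G,F,H,E] q_used=2 → run D
t=15: queue=[G,F,H,E,D] q_used=0 → run G
t=16: queue=[G,F,H,E,D] q_used=1 → run G
t=17: queue=[G,F,H,E,D] q_used=2 → run G
t=18: queue=[F,H,E,D,G] q_used=0 → run F
t=19: queue=[F,H,E,D,G] q_used=1 → run F
t=20: queue=[F,H,E,D,G] q_used=2 → run F
t=21: queue=[H,E,D,G] q_used=0 → run H
t=22: queue=[H,E,D,G] q_used=1 → run H
t=23: queue=[E,D,G] q_used=0 → run E
t=24: queue=[E,D,G] q_used=1 → run E
t=25: queue=[D,G] q_used=0 → run D
t=26: queue=[G] q_used=0 → run G
t=27: queue=[G] q_used=1 → run G
t=28: queue=[G] q_used=2 → run G
t=29: queue=[G] q_used=0 → run G
t=30: queue=[G] q_used=1 → run G
t=31: (idle)
t=32: (idle)
t=33: (idle)
t=34: (idle)
t=35: (idle)
t=36: (idle)
t=37: (idle)
t=38: (idle)
t=39: (idle)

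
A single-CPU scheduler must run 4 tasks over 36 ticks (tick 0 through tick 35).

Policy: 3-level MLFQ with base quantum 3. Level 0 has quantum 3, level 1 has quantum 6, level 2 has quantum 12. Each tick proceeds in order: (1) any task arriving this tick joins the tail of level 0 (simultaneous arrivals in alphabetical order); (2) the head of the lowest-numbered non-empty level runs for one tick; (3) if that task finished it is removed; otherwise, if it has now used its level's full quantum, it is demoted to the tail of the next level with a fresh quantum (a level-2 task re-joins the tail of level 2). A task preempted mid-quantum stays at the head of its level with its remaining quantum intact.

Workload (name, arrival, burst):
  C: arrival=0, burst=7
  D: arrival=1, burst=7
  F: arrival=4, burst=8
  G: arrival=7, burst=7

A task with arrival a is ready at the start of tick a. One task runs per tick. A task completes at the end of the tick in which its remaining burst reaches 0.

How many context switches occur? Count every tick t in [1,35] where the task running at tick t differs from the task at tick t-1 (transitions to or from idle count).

context switches = 8

t=0: L0/L1/L2 = C/-/- → run C
t=1: L0/L1/L2 = CD/-/- → run C
t=2: L0/L1/L2 = CD/-/- → run C
t=3: L0/L1/L2 = D/C/- → run D
t=4: L0/L1/L2 = DF/C/- → run D
t=5: L0/L1/L2 = DF/C/- → run D
t=6: L0/L1/L2 = F/CD/- → run F
t=7: L0/L1/L2 = FG/CD/- → run F
t=8: L0/L1/L2 = FG/CD/- → run F
t=9: L0/L1/L2 = G/CDF/- → run G
t=10: L0/L1/L2 = G/CDF/- → run G
t=11: L0/L1/L2 = G/CDF/- → run G
t=12: L0/L1/L2 = -/CDFG/- → run C
t=13: L0/L1/L2 = -/CDFG/- → run C
t=14: L0/L1/L2 = -/CDFG/- → run C
t=15: L0/L1/L2 = -/CDFG/- → run C
t=16: L0/L1/L2 = -/DFG/- → run D
t=17: L0/L1/L2 = -/DFG/- → run D
t=18: L0/L1/L2 = -/DFG/- → run D
t=19: L0/L1/L2 = -/DFG/- → run D
t=20: L0/L1/L2 = -/FG/- → run F
t=21: L0/L1/L2 = -/FG/- → run F
t=22: L0/L1/L2 = -/FG/- → run F
t=23: L0/L1/L2 = -/FG/- → run F
t=24: L0/L1/L2 = -/FG/- → run F
t=25: L0/L1/L2 = -/G/- → run G
t=26: L0/L1/L2 = -/G/- → run G
t=27: L0/L1/L2 = -/G/- → run G
t=28: L0/L1/L2 = -/G/- → run G
t=29: (idle)
t=30: (idle)
t=31: (idle)
t=32: (idle)
t=33: (idle)
t=34: (idle)
t=35: (idle)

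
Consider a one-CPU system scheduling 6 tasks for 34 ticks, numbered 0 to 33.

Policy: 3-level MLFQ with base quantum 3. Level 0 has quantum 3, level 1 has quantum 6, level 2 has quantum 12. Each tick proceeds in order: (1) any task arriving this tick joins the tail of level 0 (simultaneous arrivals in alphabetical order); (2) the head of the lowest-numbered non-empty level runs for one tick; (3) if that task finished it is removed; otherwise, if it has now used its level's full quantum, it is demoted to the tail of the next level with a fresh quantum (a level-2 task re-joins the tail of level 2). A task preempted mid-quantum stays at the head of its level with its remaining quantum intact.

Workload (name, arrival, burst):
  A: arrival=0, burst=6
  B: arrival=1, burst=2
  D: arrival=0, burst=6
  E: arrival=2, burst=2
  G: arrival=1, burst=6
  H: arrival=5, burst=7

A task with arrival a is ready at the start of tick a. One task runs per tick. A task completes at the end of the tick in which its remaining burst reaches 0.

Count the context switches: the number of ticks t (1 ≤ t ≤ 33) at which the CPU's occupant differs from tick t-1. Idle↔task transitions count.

context switches = 10

t=0: L0/L1/L2 = AD/-/- → run A
t=1: L0/L1/L2 = ADBG/-/- → run A
t=2: L0/L1/L2 = ADBGE/-/- → run A
t=3: L0/L1/L2 = DBGE/A/- → run D
t=4: L0/L1/L2 = DBGE/A/- → run D
t=5: L0/L1/L2 = DBGEH/A/- → run D
t=6: L0/L1/L2 = BGEH/AD/- → run B
t=7: L0/L1/L2 = BGEH/AD/- → run B
t=8: L0/L1/L2 = GEH/AD/- → run G
t=9: L0/L1/L2 = GEH/AD/- → run G
t=10: L0/L1/L2 = GEH/AD/- → run G
t=11: L0/L1/L2 = EH/ADG/- → run E
t=12: L0/L1/L2 = EH/ADG/- → run E
t=13: L0/L1/L2 = H/ADG/- → run H
t=14: L0/L1/L2 = H/ADG/- → run H
t=15: L0/L1/L2 = H/ADG/- → run H
t=16: L0/L1/L2 = -/ADGH/- → run A
t=17: L0/L1/L2 = -/ADGH/- → run A
t=18: L0/L1/L2 = -/ADGH/- → run A
t=19: L0/L1/L2 = -/DGH/- → run D
t=20: L0/L1/L2 = -/DGH/- → run D
t=21: L0/L1/L2 = -/DGH/- → run D
t=22: L0/L1/L2 = -/GH/- → run G
t=23: L0/L1/L2 = -/GH/- → run G
t=24: L0/L1/L2 = -/GH/- → run G
t=25: L0/L1/L2 = -/H/- → run H
t=26: L0/L1/L2 = -/H/- → run H
t=27: L0/L1/L2 = -/H/- → run H
t=28: L0/L1/L2 = -/H/- → run H
t=29: (idle)
t=30: (idle)
t=31: (idle)
t=32: (idle)
t=33: (idle)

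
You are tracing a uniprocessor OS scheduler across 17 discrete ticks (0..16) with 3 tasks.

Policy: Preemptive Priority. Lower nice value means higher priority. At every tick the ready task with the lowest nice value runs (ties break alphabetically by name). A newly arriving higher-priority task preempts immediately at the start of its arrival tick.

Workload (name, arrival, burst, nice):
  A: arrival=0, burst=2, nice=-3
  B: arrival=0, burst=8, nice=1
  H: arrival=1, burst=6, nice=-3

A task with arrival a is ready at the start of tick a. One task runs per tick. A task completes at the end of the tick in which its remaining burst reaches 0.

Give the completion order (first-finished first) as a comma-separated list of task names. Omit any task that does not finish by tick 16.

completion order = A, H, B

t=0: ready={A,B} → run A
t=1: ready={A,B,H} → run A
t=2: ready={B,H} → run H
t=3: ready={B,H} → run H
t=4: ready={B,H} → run H
t=5: ready={B,H} → run H
t=6: ready={B,H} → run H
t=7: ready={B,H} → run H
t=8: ready={B} → run B
t=9: ready={B} → run B
t=10: ready={B} → run B
t=11: ready={B} → run B
t=12: ready={B} → run B
t=13: ready={B} → run B
t=14: ready={B} → run B
t=15: ready={B} → run B
t=16: (idle)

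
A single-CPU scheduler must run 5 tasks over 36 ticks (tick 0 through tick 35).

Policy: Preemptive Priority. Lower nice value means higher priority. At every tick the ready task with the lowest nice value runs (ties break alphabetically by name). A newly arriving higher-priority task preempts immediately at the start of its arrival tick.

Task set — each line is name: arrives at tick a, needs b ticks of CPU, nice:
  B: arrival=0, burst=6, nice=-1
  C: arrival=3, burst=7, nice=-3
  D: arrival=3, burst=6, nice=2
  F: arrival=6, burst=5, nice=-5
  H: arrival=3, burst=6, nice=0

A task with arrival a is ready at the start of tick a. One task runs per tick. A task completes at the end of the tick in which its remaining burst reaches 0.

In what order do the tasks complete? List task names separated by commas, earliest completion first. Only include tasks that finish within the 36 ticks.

t=0: ready={B} → run B
t=1: ready={B} → run B
t=2: ready={B} → run B
t=3: ready={B,C,D,H} → run C
t=4: ready={B,C,D,H} → run C
t=5: ready={B,C,D,H} → run C
t=6: ready={B,C,D,F,H} → run F
t=7: ready={B,C,D,F,H} → run F
t=8: ready={B,C,D,F,H} → run F
t=9: ready={B,C,D,F,H} → run F
t=10: ready={B,C,D,F,H} → run F
t=11: ready={B,C,D,H} → run C
t=12: ready={B,C,D,H} → run C
t=13: ready={B,C,D,H} → run C
t=14: ready={B,C,D,H} → run C
t=15: ready={B,D,H} → run B
t=16: ready={B,D,H} → run B
t=17: ready={B,D,H} → run B
t=18: ready={D,H} → run H
t=19: ready={D,H} → run H
t=20: ready={D,H} → run H
t=21: ready={D,H} → run H
t=22: ready={D,H} → run H
t=23: ready={D,H} → run H
t=24: ready={D} → run D
t=25: ready={D} → run D
t=26: ready={D} → run D
t=27: ready={D} → run D
t=28: ready={D} → run D
t=29: ready={D} → run D
t=30: (idle)
t=31: (idle)
t=32: (idle)
t=33: (idle)
t=34: (idle)
t=35: (idle)

completion order = F, C, B, H, D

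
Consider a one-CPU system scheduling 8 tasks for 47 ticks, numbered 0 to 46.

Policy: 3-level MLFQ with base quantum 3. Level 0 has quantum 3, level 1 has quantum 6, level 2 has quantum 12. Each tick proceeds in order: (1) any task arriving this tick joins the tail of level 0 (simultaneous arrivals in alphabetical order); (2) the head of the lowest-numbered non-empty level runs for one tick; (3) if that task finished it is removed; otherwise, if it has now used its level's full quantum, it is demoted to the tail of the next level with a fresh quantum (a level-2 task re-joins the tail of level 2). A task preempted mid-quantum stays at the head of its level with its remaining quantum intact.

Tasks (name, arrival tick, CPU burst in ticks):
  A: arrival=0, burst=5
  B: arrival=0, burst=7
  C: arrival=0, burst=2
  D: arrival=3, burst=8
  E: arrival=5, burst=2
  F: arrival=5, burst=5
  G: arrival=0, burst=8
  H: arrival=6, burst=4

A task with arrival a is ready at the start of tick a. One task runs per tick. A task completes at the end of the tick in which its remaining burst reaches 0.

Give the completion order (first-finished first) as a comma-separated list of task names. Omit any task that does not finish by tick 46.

completion order = C, E, A, B, G, D, F, H

t=0: L0/L1/L2 = ABCG/-/- → run A
t=1: L0/L1/L2 = ABCG/-/- → run A
t=2: L0/L1/L2 = ABCG/-/- → run A
t=3: L0/L1/L2 = BCGD/A/- → run B
t=4: L0/L1/L2 = BCGD/A/- → run B
t=5: L0/L1/L2 = BCGDEF/A/- → run B
t=6: L0/L1/L2 = CGDEFH/AB/- → run C
t=7: L0/L1/L2 = CGDEFH/AB/- → run C
t=8: L0/L1/L2 = GDEFH/AB/- → run G
t=9: L0/L1/L2 = GDEFH/AB/- → run G
t=10: L0/L1/L2 = GDEFH/AB/- → run G
t=11: L0/L1/L2 = DEFH/ABG/- → run D
t=12: L0/L1/L2 = DEFH/ABG/- → run D
t=13: L0/L1/L2 = DEFH/ABG/- → run D
t=14: L0/L1/L2 = EFH/ABGD/- → run E
t=15: L0/L1/L2 = EFH/ABGD/- → run E
t=16: L0/L1/L2 = FH/ABGD/- → run F
t=17: L0/L1/L2 = FH/ABGD/- → run F
t=18: L0/L1/L2 = FH/ABGD/- → run F
t=19: L0/L1/L2 = H/ABGDF/- → run H
t=20: L0/L1/L2 = H/ABGDF/- → run H
t=21: L0/L1/L2 = H/ABGDF/- → run H
t=22: L0/L1/L2 = -/ABGDFH/- → run A
t=23: L0/L1/L2 = -/ABGDFH/- → run A
t=24: L0/L1/L2 = -/BGDFH/- → run B
t=25: L0/L1/L2 = -/BGDFH/- → run B
t=26: L0/L1/L2 = -/BGDFH/- → run B
t=27: L0/L1/L2 = -/BGDFH/- → run B
t=28: L0/L1/L2 = -/GDFH/- → run G
t=29: L0/L1/L2 = -/GDFH/- → run G
t=30: L0/L1/L2 = -/GDFH/- → run G
t=31: L0/L1/L2 = -/GDFH/- → run G
t=32: L0/L1/L2 = -/GDFH/- → run G
t=33: L0/L1/L2 = -/DFH/- → run D
t=34: L0/L1/L2 = -/DFH/- → run D
t=35: L0/L1/L2 = -/DFH/- → run D
t=36: L0/L1/L2 = -/DFH/- → run D
t=37: L0/L1/L2 = -/DFH/- → run D
t=38: L0/L1/L2 = -/FH/- → run F
t=39: L0/L1/L2 = -/FH/- → run F
t=40: L0/L1/L2 = -/H/- → run H
t=41: (idle)
t=42: (idle)
t=43: (idle)
t=44: (idle)
t=45: (idle)
t=46: (idle)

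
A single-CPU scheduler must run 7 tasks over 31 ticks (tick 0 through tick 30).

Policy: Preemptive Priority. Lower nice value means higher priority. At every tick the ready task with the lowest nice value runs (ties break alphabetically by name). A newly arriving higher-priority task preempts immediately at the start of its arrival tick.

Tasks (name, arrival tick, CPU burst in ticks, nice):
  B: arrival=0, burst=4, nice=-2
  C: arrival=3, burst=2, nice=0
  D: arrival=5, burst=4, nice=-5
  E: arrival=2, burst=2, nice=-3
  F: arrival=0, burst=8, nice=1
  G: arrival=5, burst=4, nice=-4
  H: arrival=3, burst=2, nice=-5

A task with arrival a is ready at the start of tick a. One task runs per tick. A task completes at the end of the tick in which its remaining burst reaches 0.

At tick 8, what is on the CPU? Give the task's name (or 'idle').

t=0: ready={B,F} → run B
t=1: ready={B,F} → run B
t=2: ready={B,E,F} → run E
t=3: ready={B,C,E,F,H} → run H
t=4: ready={B,C,E,F,H} → run H
t=5: ready={B,C,D,E,F,G} → run D
t=6: ready={B,C,D,E,F,G} → run D
t=7: ready={B,C,D,E,F,G} → run D
t=8: ready={B,C,D,E,F,G} → run D
t=9: ready={B,C,E,F,G} → run G
t=10: ready={B,C,E,F,G} → run G
t=11: ready={B,C,E,F,G} → run G
t=12: ready={B,C,E,F,G} → run G
t=13: ready={B,C,E,F} → run E
t=14: ready={B,C,F} → run B
t=15: ready={B,C,F} → run B
t=16: ready={C,F} → run C
t=17: ready={C,F} → run C
t=18: ready={F} → run F
t=19: ready={F} → run F
t=20: ready={F} → run F
t=21: ready={F} → run F
t=22: ready={F} → run F
t=23: ready={F} → run F
t=24: ready={F} → run F
t=25: ready={F} → run F
t=26: (idle)
t=27: (idle)
t=28: (idle)
t=29: (idle)
t=30: (idle)

running at tick 8 = D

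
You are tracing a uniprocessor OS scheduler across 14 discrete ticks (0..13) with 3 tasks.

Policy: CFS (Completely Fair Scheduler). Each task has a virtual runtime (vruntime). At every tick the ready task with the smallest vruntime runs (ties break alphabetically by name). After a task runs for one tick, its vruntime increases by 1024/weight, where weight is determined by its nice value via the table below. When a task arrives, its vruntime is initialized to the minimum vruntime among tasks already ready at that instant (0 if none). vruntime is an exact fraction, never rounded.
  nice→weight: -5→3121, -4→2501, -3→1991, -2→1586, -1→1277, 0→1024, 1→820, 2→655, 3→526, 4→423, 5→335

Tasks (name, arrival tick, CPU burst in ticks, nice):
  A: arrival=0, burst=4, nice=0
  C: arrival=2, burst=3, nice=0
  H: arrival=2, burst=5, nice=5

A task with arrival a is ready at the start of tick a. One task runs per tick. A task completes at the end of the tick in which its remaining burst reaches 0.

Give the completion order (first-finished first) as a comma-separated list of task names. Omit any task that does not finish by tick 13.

t=0: vr[A=0] → run A
t=1: vr[A=1] → run A
t=2: vr[A=2 C=2 H=2] → run A
t=3: vr[A=3 C=2 H=2] → run C
t=4: vr[A=3 C=3 H=2] → run H
t=5: vr[A=3 C=3 H=1694/335] → run A
t=6: vr[C=3 H=1694/335] → run C
t=7: vr[C=4 H=1694/335] → run C
t=8: vr[H=1694/335] → run H
t=9: vr[H=2718/335] → run H
t=10: vr[H=3742/335] → run H
t=11: vr[H=4766/335] → run H
t=12: (idle)
t=13: (idle)

completion order = A, C, H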